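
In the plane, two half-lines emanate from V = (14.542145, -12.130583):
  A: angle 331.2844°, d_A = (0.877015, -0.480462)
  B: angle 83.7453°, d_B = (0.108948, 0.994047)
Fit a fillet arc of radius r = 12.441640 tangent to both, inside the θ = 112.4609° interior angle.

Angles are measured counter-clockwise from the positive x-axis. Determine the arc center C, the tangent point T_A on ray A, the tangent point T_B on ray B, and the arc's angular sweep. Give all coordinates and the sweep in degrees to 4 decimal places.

center=(27.8161,-5.2162) T_A=(21.8384,-16.1277) T_B=(15.4485,-3.8607) sweep=67.5391

bisector direction at 27.5149° = (0.886891,0.461978)
center distance |VC| = r/sin(θ/2) = 12.441640/sin(56.2304°) = 14.966846
C = V + |VC|·bis = (27.8161,-5.2162)
T_A = V + ((C−V)·d_A)·d_A = V + 8.3194·d_A = (21.8384,-16.1277)
T_B = V + ((C−V)·d_B)·d_B = V + 8.3194·d_B = (15.4485,-3.8607)
sweep = 180° − θ = 67.5391°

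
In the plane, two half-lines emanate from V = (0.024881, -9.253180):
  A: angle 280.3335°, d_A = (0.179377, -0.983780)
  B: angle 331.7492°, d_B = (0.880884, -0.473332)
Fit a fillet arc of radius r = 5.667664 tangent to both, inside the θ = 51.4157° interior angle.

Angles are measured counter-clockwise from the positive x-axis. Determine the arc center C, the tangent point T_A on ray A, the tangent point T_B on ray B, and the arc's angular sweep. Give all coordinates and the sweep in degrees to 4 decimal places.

bisector direction at 306.0413° = (0.588369,-0.808593)
center distance |VC| = r/sin(θ/2) = 5.667664/sin(25.7079°) = 13.065680
C = V + |VC|·bis = (7.7123,-19.8180)
T_A = V + ((C−V)·d_A)·d_A = V + 11.7724·d_A = (2.1366,-20.8346)
T_B = V + ((C−V)·d_B)·d_B = V + 11.7724·d_B = (10.3950,-14.8254)
sweep = 180° − θ = 128.5843°

center=(7.7123,-19.8180) T_A=(2.1366,-20.8346) T_B=(10.3950,-14.8254) sweep=128.5843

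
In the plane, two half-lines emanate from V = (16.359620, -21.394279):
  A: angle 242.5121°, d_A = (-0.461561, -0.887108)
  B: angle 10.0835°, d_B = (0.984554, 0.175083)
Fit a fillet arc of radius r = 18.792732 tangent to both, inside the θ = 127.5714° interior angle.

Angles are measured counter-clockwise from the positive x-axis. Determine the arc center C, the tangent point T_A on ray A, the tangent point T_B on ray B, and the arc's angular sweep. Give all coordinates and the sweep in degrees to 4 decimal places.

center=(28.7600,-38.2767) T_A=(12.0888,-29.6027) T_B=(25.4697,-19.7742) sweep=52.4286

bisector direction at 306.2978° = (0.591982,-0.805951)
center distance |VC| = r/sin(θ/2) = 18.792732/sin(63.7857°) = 20.947189
C = V + |VC|·bis = (28.7600,-38.2767)
T_A = V + ((C−V)·d_A)·d_A = V + 9.2530·d_A = (12.0888,-29.6027)
T_B = V + ((C−V)·d_B)·d_B = V + 9.2530·d_B = (25.4697,-19.7742)
sweep = 180° − θ = 52.4286°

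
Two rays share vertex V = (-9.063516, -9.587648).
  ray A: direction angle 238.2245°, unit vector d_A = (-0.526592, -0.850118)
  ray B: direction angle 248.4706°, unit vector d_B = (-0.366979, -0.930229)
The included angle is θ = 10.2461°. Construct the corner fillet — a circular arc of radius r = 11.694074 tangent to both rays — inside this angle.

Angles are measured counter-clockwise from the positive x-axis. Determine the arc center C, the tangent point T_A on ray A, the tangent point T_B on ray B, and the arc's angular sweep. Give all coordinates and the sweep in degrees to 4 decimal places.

bisector direction at 243.3476° = (-0.448577,-0.893744)
center distance |VC| = r/sin(θ/2) = 11.694074/sin(5.1231°) = 130.960016
C = V + |VC|·bis = (-67.8092,-126.6324)
T_A = V + ((C−V)·d_A)·d_A = V + 130.4369·d_A = (-77.7506,-120.4744)
T_B = V + ((C−V)·d_B)·d_B = V + 130.4369·d_B = (-56.9311,-130.9238)
sweep = 180° − θ = 169.7539°

center=(-67.8092,-126.6324) T_A=(-77.7506,-120.4744) T_B=(-56.9311,-130.9238) sweep=169.7539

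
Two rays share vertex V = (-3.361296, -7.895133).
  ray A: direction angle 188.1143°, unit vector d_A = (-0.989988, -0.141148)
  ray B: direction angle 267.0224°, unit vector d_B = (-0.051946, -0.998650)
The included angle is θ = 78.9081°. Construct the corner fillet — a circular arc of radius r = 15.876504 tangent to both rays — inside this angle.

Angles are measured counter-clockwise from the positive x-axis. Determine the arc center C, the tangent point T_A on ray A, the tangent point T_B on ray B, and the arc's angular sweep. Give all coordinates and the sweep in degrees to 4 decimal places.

bisector direction at 227.5683° = (-0.674710,-0.738083)
center distance |VC| = r/sin(θ/2) = 15.876504/sin(39.4541°) = 24.984302
C = V + |VC|·bis = (-20.2185,-26.3356)
T_A = V + ((C−V)·d_A)·d_A = V + 19.2912·d_A = (-22.4594,-10.6181)
T_B = V + ((C−V)·d_B)·d_B = V + 19.2912·d_B = (-4.3634,-27.1603)
sweep = 180° − θ = 101.0919°

center=(-20.2185,-26.3356) T_A=(-22.4594,-10.6181) T_B=(-4.3634,-27.1603) sweep=101.0919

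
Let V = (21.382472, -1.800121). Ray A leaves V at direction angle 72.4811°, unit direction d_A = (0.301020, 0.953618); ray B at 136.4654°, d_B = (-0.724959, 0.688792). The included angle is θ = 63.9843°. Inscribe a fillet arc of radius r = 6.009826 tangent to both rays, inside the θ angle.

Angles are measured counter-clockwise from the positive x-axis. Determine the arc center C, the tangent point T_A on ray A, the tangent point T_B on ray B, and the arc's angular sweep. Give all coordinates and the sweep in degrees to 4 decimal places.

bisector direction at 104.4732° = (-0.249928,0.968264)
center distance |VC| = r/sin(θ/2) = 6.009826/sin(31.9921°) = 11.343509
C = V + |VC|·bis = (18.5474,9.1834)
T_A = V + ((C−V)·d_A)·d_A = V + 9.6207·d_A = (24.2785,7.3743)
T_B = V + ((C−V)·d_B)·d_B = V + 9.6207·d_B = (14.4079,4.8265)
sweep = 180° − θ = 116.0157°

center=(18.5474,9.1834) T_A=(24.2785,7.3743) T_B=(14.4079,4.8265) sweep=116.0157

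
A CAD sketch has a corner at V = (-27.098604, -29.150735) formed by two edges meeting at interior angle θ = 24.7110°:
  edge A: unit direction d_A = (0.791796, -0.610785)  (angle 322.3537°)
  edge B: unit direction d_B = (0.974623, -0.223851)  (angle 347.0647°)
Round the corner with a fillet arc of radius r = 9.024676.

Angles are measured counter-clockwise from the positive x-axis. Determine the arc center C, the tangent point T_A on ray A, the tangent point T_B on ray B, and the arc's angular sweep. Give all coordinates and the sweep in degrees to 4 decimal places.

center=(11.0349,-47.1688) T_A=(5.5227,-54.3146) T_B=(13.0550,-38.3732) sweep=155.2890

bisector direction at 334.7092° = (0.904151,-0.427213)
center distance |VC| = r/sin(θ/2) = 9.024676/sin(12.3555°) = 42.175973
C = V + |VC|·bis = (11.0349,-47.1688)
T_A = V + ((C−V)·d_A)·d_A = V + 41.1991·d_A = (5.5227,-54.3146)
T_B = V + ((C−V)·d_B)·d_B = V + 41.1991·d_B = (13.0550,-38.3732)
sweep = 180° − θ = 155.2890°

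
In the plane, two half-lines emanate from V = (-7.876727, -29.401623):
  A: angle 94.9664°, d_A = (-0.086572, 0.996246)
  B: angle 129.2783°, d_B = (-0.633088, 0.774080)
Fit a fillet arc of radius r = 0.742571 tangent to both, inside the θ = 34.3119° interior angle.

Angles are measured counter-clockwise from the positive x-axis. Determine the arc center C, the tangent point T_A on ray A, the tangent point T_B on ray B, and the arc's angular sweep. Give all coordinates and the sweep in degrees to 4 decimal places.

center=(-8.8247,-27.0695) T_A=(-8.0850,-27.0052) T_B=(-9.3996,-27.5396) sweep=145.6881

bisector direction at 112.1223° = (-0.376586,0.926382)
center distance |VC| = r/sin(θ/2) = 0.742571/sin(17.1560°) = 2.517416
C = V + |VC|·bis = (-8.8247,-27.0695)
T_A = V + ((C−V)·d_A)·d_A = V + 2.4054·d_A = (-8.0850,-27.0052)
T_B = V + ((C−V)·d_B)·d_B = V + 2.4054·d_B = (-9.3996,-27.5396)
sweep = 180° − θ = 145.6881°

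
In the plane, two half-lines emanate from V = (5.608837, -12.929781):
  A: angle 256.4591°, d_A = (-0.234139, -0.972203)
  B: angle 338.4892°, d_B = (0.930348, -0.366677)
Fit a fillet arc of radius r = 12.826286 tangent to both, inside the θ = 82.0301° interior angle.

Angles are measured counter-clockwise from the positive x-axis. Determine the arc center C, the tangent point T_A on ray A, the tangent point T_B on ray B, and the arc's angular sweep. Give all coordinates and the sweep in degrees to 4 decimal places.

bisector direction at 297.4742° = (0.461348,-0.887219)
center distance |VC| = r/sin(θ/2) = 12.826286/sin(41.0151°) = 19.544601
C = V + |VC|·bis = (14.6257,-30.2701)
T_A = V + ((C−V)·d_A)·d_A = V + 14.7471·d_A = (2.1560,-27.2670)
T_B = V + ((C−V)·d_B)·d_B = V + 14.7471·d_B = (19.3288,-18.3372)
sweep = 180° − θ = 97.9699°

center=(14.6257,-30.2701) T_A=(2.1560,-27.2670) T_B=(19.3288,-18.3372) sweep=97.9699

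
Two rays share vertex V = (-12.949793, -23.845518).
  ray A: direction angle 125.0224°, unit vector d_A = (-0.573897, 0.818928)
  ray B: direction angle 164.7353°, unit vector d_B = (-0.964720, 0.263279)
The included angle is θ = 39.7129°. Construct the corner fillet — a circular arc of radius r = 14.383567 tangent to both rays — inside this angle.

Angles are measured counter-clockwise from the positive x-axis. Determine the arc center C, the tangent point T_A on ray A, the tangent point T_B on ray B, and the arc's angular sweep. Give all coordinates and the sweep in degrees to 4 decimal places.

center=(-47.5865,0.5167) T_A=(-35.8074,8.7713) T_B=(-51.3734,-13.3595) sweep=140.2871

bisector direction at 144.8788° = (-0.817937,0.575307)
center distance |VC| = r/sin(θ/2) = 14.383567/sin(19.8564°) = 42.346364
C = V + |VC|·bis = (-47.5865,0.5167)
T_A = V + ((C−V)·d_A)·d_A = V + 39.8287·d_A = (-35.8074,8.7713)
T_B = V + ((C−V)·d_B)·d_B = V + 39.8287·d_B = (-51.3734,-13.3595)
sweep = 180° − θ = 140.2871°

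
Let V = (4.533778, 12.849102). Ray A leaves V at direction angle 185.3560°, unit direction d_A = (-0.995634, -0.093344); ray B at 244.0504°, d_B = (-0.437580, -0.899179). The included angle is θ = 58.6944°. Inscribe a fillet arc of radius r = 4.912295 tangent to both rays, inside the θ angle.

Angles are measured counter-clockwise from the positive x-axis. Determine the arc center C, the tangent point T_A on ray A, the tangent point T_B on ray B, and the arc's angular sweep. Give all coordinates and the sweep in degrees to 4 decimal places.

bisector direction at 214.7032° = (-0.822112,-0.569325)
center distance |VC| = r/sin(θ/2) = 4.912295/sin(29.3472°) = 10.023032
C = V + |VC|·bis = (-3.7063,7.1427)
T_A = V + ((C−V)·d_A)·d_A = V + 8.7367·d_A = (-4.1648,12.0336)
T_B = V + ((C−V)·d_B)·d_B = V + 8.7367·d_B = (0.7108,4.9932)
sweep = 180° − θ = 121.3056°

center=(-3.7063,7.1427) T_A=(-4.1648,12.0336) T_B=(0.7108,4.9932) sweep=121.3056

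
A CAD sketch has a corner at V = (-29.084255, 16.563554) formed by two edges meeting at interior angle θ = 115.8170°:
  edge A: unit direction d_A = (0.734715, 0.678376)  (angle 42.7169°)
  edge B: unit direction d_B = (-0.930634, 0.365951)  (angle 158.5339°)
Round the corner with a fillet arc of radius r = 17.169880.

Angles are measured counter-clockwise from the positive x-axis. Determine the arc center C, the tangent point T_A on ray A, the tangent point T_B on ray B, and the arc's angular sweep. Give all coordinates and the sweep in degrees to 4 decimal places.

center=(-32.8212,36.4827) T_A=(-21.1735,23.8677) T_B=(-39.1045,20.5038) sweep=64.1830

bisector direction at 100.6254° = (-0.184387,0.982854)
center distance |VC| = r/sin(θ/2) = 17.169880/sin(57.9085°) = 20.266602
C = V + |VC|·bis = (-32.8212,36.4827)
T_A = V + ((C−V)·d_A)·d_A = V + 10.7671·d_A = (-21.1735,23.8677)
T_B = V + ((C−V)·d_B)·d_B = V + 10.7671·d_B = (-39.1045,20.5038)
sweep = 180° − θ = 64.1830°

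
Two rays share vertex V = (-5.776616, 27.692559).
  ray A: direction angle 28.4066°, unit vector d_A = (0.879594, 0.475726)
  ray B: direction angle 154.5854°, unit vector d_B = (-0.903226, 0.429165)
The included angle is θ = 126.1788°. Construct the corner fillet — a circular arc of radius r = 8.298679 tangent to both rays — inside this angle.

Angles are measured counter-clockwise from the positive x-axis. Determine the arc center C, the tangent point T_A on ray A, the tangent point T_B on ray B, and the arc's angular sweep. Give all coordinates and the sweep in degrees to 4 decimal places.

bisector direction at 91.4960° = (-0.026107,0.999659)
center distance |VC| = r/sin(θ/2) = 8.298679/sin(63.0894°) = 9.306438
C = V + |VC|·bis = (-6.0196,36.9958)
T_A = V + ((C−V)·d_A)·d_A = V + 4.2121·d_A = (-2.0717,29.6964)
T_B = V + ((C−V)·d_B)·d_B = V + 4.2121·d_B = (-9.5811,29.5002)
sweep = 180° − θ = 53.8212°

center=(-6.0196,36.9958) T_A=(-2.0717,29.6964) T_B=(-9.5811,29.5002) sweep=53.8212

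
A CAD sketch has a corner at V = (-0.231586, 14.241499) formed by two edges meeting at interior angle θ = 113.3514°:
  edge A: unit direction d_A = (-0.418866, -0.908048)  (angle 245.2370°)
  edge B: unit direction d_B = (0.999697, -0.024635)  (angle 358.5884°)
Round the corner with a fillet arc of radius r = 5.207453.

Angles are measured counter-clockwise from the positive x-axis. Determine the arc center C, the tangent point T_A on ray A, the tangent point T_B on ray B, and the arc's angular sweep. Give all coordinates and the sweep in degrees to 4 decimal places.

bisector direction at 301.9127° = (0.528627,-0.848855)
center distance |VC| = r/sin(θ/2) = 5.207453/sin(56.6757°) = 6.232183
C = V + |VC|·bis = (3.0629,8.9513)
T_A = V + ((C−V)·d_A)·d_A = V + 3.4238·d_A = (-1.6657,11.1325)
T_B = V + ((C−V)·d_B)·d_B = V + 3.4238·d_B = (3.1912,14.1572)
sweep = 180° − θ = 66.6486°

center=(3.0629,8.9513) T_A=(-1.6657,11.1325) T_B=(3.1912,14.1572) sweep=66.6486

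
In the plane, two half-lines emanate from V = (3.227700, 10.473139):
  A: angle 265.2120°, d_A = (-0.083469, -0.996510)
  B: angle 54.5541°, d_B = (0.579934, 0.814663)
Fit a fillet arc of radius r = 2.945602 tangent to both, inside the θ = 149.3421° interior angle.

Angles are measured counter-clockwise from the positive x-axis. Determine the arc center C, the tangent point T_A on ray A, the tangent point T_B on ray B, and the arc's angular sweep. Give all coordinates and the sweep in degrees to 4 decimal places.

center=(6.0956,9.4227) T_A=(3.1603,9.6685) T_B=(3.6960,11.1309) sweep=30.6579

bisector direction at 339.8831° = (0.938993,-0.343937)
center distance |VC| = r/sin(θ/2) = 2.945602/sin(74.6710°) = 3.054260
C = V + |VC|·bis = (6.0956,9.4227)
T_A = V + ((C−V)·d_A)·d_A = V + 0.8074·d_A = (3.1603,9.6685)
T_B = V + ((C−V)·d_B)·d_B = V + 0.8074·d_B = (3.6960,11.1309)
sweep = 180° − θ = 30.6579°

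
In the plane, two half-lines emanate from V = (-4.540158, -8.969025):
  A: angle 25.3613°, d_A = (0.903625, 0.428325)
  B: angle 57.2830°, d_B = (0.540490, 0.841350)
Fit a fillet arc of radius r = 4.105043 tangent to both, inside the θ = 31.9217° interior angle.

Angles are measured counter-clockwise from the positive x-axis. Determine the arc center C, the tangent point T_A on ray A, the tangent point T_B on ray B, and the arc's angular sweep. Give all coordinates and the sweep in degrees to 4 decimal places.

bisector direction at 41.3222° = (0.751009,0.660292)
center distance |VC| = r/sin(θ/2) = 4.105043/sin(15.9609°) = 14.928490
C = V + |VC|·bis = (6.6713,0.8881)
T_A = V + ((C−V)·d_A)·d_A = V + 14.3530·d_A = (8.4296,-2.8213)
T_B = V + ((C−V)·d_B)·d_B = V + 14.3530·d_B = (3.2175,3.1069)
sweep = 180° − θ = 148.0783°

center=(6.6713,0.8881) T_A=(8.4296,-2.8213) T_B=(3.2175,3.1069) sweep=148.0783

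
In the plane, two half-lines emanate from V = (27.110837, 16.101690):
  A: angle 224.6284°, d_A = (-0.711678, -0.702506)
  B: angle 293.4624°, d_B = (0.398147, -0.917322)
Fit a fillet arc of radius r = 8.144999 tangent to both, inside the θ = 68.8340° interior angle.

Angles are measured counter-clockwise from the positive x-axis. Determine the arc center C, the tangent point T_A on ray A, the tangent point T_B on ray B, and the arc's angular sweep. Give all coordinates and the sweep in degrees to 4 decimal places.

center=(24.3724,1.9538) T_A=(18.6505,7.7504) T_B=(31.8440,5.1967) sweep=111.1660

bisector direction at 259.0454° = (-0.190031,-0.981778)
center distance |VC| = r/sin(θ/2) = 8.144999/sin(34.4170°) = 14.410526
C = V + |VC|·bis = (24.3724,1.9538)
T_A = V + ((C−V)·d_A)·d_A = V + 11.8879·d_A = (18.6505,7.7504)
T_B = V + ((C−V)·d_B)·d_B = V + 11.8879·d_B = (31.8440,5.1967)
sweep = 180° − θ = 111.1660°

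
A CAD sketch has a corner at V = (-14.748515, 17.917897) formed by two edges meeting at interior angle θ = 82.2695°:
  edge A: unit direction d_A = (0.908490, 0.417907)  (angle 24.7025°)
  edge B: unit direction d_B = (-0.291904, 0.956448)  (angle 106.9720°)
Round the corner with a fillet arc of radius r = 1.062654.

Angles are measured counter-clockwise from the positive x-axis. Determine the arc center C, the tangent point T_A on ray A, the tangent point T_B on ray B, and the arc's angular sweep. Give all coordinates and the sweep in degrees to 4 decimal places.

center=(-14.0873,19.3918) T_A=(-13.6432,18.4263) T_B=(-15.1037,19.0816) sweep=97.7305

bisector direction at 65.8372° = (0.409330,0.912386)
center distance |VC| = r/sin(θ/2) = 1.062654/sin(41.1347°) = 1.615388
C = V + |VC|·bis = (-14.0873,19.3918)
T_A = V + ((C−V)·d_A)·d_A = V + 1.2167·d_A = (-13.6432,18.4263)
T_B = V + ((C−V)·d_B)·d_B = V + 1.2167·d_B = (-15.1037,19.0816)
sweep = 180° − θ = 97.7305°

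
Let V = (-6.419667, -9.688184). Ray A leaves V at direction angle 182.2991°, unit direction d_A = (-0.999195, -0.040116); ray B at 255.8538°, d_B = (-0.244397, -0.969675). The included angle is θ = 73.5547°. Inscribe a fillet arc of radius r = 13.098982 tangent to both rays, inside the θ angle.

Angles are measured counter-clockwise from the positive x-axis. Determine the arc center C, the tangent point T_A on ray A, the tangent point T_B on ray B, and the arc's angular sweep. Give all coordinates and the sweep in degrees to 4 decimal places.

center=(-23.4043,-23.4796) T_A=(-23.9298,-10.3912) T_B=(-10.7025,-26.6810) sweep=106.4453

bisector direction at 219.0765° = (-0.776306,-0.630357)
center distance |VC| = r/sin(θ/2) = 13.098982/sin(36.7773°) = 21.878785
C = V + |VC|·bis = (-23.4043,-23.4796)
T_A = V + ((C−V)·d_A)·d_A = V + 17.5242·d_A = (-23.9298,-10.3912)
T_B = V + ((C−V)·d_B)·d_B = V + 17.5242·d_B = (-10.7025,-26.6810)
sweep = 180° − θ = 106.4453°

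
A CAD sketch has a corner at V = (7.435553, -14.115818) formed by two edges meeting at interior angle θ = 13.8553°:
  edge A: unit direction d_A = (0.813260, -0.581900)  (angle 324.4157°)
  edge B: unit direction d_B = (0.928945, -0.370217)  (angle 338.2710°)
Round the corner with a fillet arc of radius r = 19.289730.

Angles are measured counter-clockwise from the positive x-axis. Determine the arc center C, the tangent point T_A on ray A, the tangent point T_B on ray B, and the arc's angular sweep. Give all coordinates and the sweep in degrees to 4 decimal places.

bisector direction at 331.3433° = (0.877509,-0.479560)
center distance |VC| = r/sin(θ/2) = 19.289730/sin(6.9276°) = 159.926908
C = V + |VC|·bis = (147.7729,-90.8103)
T_A = V + ((C−V)·d_A)·d_A = V + 158.7593·d_A = (136.5482,-106.4979)
T_B = V + ((C−V)·d_B)·d_B = V + 158.7593·d_B = (154.9143,-72.8912)
sweep = 180° − θ = 166.1447°

center=(147.7729,-90.8103) T_A=(136.5482,-106.4979) T_B=(154.9143,-72.8912) sweep=166.1447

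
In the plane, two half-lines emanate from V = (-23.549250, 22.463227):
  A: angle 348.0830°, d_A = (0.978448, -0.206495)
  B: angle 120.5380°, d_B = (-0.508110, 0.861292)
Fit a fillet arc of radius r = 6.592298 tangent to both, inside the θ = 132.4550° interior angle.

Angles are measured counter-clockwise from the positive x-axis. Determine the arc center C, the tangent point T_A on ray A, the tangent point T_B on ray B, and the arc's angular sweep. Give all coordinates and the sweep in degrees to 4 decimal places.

center=(-19.3468,28.3138) T_A=(-20.7081,21.8636) T_B=(-25.0247,24.9642) sweep=47.5450

bisector direction at 54.3105° = (0.583392,0.812190)
center distance |VC| = r/sin(θ/2) = 6.592298/sin(66.2275°) = 7.203491
C = V + |VC|·bis = (-19.3468,28.3138)
T_A = V + ((C−V)·d_A)·d_A = V + 2.9038·d_A = (-20.7081,21.8636)
T_B = V + ((C−V)·d_B)·d_B = V + 2.9038·d_B = (-25.0247,24.9642)
sweep = 180° − θ = 47.5450°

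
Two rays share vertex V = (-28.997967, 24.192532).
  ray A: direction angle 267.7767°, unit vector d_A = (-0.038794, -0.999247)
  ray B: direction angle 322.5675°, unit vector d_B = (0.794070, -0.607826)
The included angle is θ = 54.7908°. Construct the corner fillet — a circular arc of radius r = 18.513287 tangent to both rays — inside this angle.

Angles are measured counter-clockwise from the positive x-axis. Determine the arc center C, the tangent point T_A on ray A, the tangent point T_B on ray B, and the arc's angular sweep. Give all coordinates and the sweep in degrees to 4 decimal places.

center=(-11.8845,-12.2216) T_A=(-30.3838,-11.5033) T_B=(-0.6316,2.4793) sweep=125.2092

bisector direction at 295.1721° = (0.425339,-0.905034)
center distance |VC| = r/sin(θ/2) = 18.513287/sin(27.3954°) = 40.235036
C = V + |VC|·bis = (-11.8845,-12.2216)
T_A = V + ((C−V)·d_A)·d_A = V + 35.7228·d_A = (-30.3838,-11.5033)
T_B = V + ((C−V)·d_B)·d_B = V + 35.7228·d_B = (-0.6316,2.4793)
sweep = 180° − θ = 125.2092°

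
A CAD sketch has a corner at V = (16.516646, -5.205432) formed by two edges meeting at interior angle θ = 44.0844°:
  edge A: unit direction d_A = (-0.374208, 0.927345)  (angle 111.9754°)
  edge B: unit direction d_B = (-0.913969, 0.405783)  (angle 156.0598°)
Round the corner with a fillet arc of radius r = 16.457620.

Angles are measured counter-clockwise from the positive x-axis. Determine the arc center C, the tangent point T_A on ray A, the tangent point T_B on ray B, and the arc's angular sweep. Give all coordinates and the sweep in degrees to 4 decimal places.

center=(-13.9560,26.3305) T_A=(1.3059,32.4891) T_B=(-20.6342,11.2888) sweep=135.9156

bisector direction at 134.0176° = (-0.694879,0.719126)
center distance |VC| = r/sin(θ/2) = 16.457620/sin(22.0422°) = 43.853145
C = V + |VC|·bis = (-13.9560,26.3305)
T_A = V + ((C−V)·d_A)·d_A = V + 40.6478·d_A = (1.3059,32.4891)
T_B = V + ((C−V)·d_B)·d_B = V + 40.6478·d_B = (-20.6342,11.2888)
sweep = 180° − θ = 135.9156°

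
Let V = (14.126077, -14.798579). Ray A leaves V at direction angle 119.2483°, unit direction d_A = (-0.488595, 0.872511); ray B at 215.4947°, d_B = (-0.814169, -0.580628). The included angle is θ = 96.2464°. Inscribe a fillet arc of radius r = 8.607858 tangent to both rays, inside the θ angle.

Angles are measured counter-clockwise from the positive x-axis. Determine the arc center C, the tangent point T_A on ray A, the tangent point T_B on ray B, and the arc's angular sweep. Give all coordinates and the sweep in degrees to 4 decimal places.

center=(2.8451,-12.2711) T_A=(10.3555,-8.0653) T_B=(7.8431,-19.2793) sweep=83.7536

bisector direction at 167.3715° = (-0.975808,0.218629)
center distance |VC| = r/sin(θ/2) = 8.607858/sin(48.1232°) = 11.560660
C = V + |VC|·bis = (2.8451,-12.2711)
T_A = V + ((C−V)·d_A)·d_A = V + 7.7171·d_A = (10.3555,-8.0653)
T_B = V + ((C−V)·d_B)·d_B = V + 7.7171·d_B = (7.8431,-19.2793)
sweep = 180° − θ = 83.7536°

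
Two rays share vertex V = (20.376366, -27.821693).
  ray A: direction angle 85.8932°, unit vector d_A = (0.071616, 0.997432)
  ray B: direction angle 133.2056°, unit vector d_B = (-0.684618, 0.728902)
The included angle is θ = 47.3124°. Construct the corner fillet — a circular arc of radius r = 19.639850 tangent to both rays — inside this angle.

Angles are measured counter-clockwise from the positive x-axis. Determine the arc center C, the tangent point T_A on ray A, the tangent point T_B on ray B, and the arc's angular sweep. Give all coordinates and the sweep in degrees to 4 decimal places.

center=(3.9978,18.3036) T_A=(23.5872,16.8971) T_B=(-10.3178,4.8578) sweep=132.6876

bisector direction at 109.5494° = (-0.334619,0.942353)
center distance |VC| = r/sin(θ/2) = 19.639850/sin(23.6562°) = 48.946950
C = V + |VC|·bis = (3.9978,18.3036)
T_A = V + ((C−V)·d_A)·d_A = V + 44.8339·d_A = (23.5872,16.8971)
T_B = V + ((C−V)·d_B)·d_B = V + 44.8339·d_B = (-10.3178,4.8578)
sweep = 180° − θ = 132.6876°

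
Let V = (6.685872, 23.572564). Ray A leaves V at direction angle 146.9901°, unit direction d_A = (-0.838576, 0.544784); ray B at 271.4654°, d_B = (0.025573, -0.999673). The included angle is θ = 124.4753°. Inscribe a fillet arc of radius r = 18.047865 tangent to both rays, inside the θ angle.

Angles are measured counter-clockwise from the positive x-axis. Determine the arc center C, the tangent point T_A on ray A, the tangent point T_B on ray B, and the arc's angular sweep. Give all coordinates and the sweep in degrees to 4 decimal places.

center=(-11.1131,13.6137) T_A=(-1.2809,28.7482) T_B=(6.9288,14.0753) sweep=55.5247

bisector direction at 209.2278° = (-0.872686,-0.488282)
center distance |VC| = r/sin(θ/2) = 18.047865/sin(62.2377°) = 20.395666
C = V + |VC|·bis = (-11.1131,13.6137)
T_A = V + ((C−V)·d_A)·d_A = V + 9.5004·d_A = (-1.2809,28.7482)
T_B = V + ((C−V)·d_B)·d_B = V + 9.5004·d_B = (6.9288,14.0753)
sweep = 180° − θ = 55.5247°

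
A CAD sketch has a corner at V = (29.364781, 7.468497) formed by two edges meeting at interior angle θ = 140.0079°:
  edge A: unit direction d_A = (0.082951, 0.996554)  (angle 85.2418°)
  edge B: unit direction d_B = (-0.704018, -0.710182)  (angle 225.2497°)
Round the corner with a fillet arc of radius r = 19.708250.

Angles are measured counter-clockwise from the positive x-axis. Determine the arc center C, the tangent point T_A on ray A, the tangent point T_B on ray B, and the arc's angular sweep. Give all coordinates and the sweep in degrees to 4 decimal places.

bisector direction at 155.2457° = (-0.908112,0.418727)
center distance |VC| = r/sin(θ/2) = 19.708250/sin(70.0040°) = 20.972555
C = V + |VC|·bis = (10.3193,16.2503)
T_A = V + ((C−V)·d_A)·d_A = V + 7.1717·d_A = (29.9597,14.6155)
T_B = V + ((C−V)·d_B)·d_B = V + 7.1717·d_B = (24.3158,2.3753)
sweep = 180° − θ = 39.9921°

center=(10.3193,16.2503) T_A=(29.9597,14.6155) T_B=(24.3158,2.3753) sweep=39.9921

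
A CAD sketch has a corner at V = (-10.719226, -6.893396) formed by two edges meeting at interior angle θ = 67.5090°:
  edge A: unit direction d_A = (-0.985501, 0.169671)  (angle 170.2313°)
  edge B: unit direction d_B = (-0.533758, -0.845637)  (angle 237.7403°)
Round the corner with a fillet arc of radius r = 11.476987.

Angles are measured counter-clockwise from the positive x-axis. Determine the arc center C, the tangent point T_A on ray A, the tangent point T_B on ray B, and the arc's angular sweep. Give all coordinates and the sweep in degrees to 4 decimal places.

bisector direction at 203.9858° = (-0.913646,-0.406510)
center distance |VC| = r/sin(θ/2) = 11.476987/sin(33.7545°) = 20.655603
C = V + |VC|·bis = (-29.5911,-15.2901)
T_A = V + ((C−V)·d_A)·d_A = V + 17.1736·d_A = (-27.6438,-3.9795)
T_B = V + ((C−V)·d_B)·d_B = V + 17.1736·d_B = (-19.8858,-21.4160)
sweep = 180° − θ = 112.4910°

center=(-29.5911,-15.2901) T_A=(-27.6438,-3.9795) T_B=(-19.8858,-21.4160) sweep=112.4910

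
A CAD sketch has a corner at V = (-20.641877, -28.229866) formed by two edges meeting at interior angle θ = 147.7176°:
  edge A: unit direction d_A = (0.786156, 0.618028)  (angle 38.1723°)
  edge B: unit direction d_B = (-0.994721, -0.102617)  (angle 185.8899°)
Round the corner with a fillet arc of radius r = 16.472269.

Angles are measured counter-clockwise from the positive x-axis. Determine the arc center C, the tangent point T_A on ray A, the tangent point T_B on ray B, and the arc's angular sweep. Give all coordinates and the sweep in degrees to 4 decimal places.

center=(-27.0744,-12.3338) T_A=(-16.8940,-25.2835) T_B=(-25.3840,-28.7191) sweep=32.2824

bisector direction at 112.0311° = (-0.375110,0.926980)
center distance |VC| = r/sin(θ/2) = 16.472269/sin(73.8588°) = 17.148262
C = V + |VC|·bis = (-27.0744,-12.3338)
T_A = V + ((C−V)·d_A)·d_A = V + 4.7673·d_A = (-16.8940,-25.2835)
T_B = V + ((C−V)·d_B)·d_B = V + 4.7673·d_B = (-25.3840,-28.7191)
sweep = 180° − θ = 32.2824°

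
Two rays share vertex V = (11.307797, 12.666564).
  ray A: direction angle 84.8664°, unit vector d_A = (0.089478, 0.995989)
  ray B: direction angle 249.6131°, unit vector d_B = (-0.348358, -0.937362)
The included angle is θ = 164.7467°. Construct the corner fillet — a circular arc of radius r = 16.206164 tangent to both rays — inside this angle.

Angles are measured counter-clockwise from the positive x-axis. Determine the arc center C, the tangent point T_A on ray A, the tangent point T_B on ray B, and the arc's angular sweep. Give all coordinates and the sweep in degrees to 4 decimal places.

bisector direction at 167.2398° = (-0.975303,0.220872)
center distance |VC| = r/sin(θ/2) = 16.206164/sin(82.3734°) = 16.350805
C = V + |VC|·bis = (-4.6392,16.2780)
T_A = V + ((C−V)·d_A)·d_A = V + 2.1700·d_A = (11.5020,14.8279)
T_B = V + ((C−V)·d_B)·d_B = V + 2.1700·d_B = (10.5518,10.6325)
sweep = 180° − θ = 15.2533°

center=(-4.6392,16.2780) T_A=(11.5020,14.8279) T_B=(10.5518,10.6325) sweep=15.2533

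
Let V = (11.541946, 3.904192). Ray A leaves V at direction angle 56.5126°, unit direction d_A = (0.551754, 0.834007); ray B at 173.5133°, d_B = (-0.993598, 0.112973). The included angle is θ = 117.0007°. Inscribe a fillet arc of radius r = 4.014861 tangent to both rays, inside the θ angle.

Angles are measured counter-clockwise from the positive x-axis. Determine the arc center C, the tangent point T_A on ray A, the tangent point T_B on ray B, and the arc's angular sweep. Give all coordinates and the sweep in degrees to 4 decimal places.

bisector direction at 115.0129° = (-0.422823,0.906212)
center distance |VC| = r/sin(θ/2) = 4.014861/sin(58.5003°) = 4.708723
C = V + |VC|·bis = (9.5510,8.1713)
T_A = V + ((C−V)·d_A)·d_A = V + 2.4603·d_A = (12.8994,5.9561)
T_B = V + ((C−V)·d_B)·d_B = V + 2.4603·d_B = (9.0974,4.1821)
sweep = 180° − θ = 62.9993°

center=(9.5510,8.1713) T_A=(12.8994,5.9561) T_B=(9.0974,4.1821) sweep=62.9993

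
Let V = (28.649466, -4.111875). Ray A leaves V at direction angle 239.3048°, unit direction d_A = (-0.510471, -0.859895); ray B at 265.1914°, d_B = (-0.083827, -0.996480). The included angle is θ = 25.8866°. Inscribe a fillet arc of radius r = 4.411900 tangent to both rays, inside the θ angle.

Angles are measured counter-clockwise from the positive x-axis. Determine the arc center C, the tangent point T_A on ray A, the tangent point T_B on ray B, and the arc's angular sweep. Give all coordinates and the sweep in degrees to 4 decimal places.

center=(22.6439,-22.8712) T_A=(18.8501,-20.6190) T_B=(27.0403,-23.2410) sweep=154.1134

bisector direction at 252.2481° = (-0.304896,-0.952386)
center distance |VC| = r/sin(θ/2) = 4.411900/sin(12.9433°) = 19.697151
C = V + |VC|·bis = (22.6439,-22.8712)
T_A = V + ((C−V)·d_A)·d_A = V + 19.1967·d_A = (18.8501,-20.6190)
T_B = V + ((C−V)·d_B)·d_B = V + 19.1967·d_B = (27.0403,-23.2410)
sweep = 180° − θ = 154.1134°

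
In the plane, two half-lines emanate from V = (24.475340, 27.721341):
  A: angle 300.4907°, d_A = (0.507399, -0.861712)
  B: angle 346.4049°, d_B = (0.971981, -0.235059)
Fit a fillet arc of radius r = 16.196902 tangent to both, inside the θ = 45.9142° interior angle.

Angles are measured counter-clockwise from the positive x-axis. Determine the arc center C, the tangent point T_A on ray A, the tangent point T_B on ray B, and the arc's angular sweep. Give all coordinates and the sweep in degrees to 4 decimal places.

center=(57.8338,2.9903) T_A=(43.8768,-5.2280) T_B=(61.6411,18.7334) sweep=134.0858

bisector direction at 323.4478° = (0.803315,-0.595555)
center distance |VC| = r/sin(θ/2) = 16.196902/sin(22.9571°) = 41.526068
C = V + |VC|·bis = (57.8338,2.9903)
T_A = V + ((C−V)·d_A)·d_A = V + 38.2371·d_A = (43.8768,-5.2280)
T_B = V + ((C−V)·d_B)·d_B = V + 38.2371·d_B = (61.6411,18.7334)
sweep = 180° − θ = 134.0858°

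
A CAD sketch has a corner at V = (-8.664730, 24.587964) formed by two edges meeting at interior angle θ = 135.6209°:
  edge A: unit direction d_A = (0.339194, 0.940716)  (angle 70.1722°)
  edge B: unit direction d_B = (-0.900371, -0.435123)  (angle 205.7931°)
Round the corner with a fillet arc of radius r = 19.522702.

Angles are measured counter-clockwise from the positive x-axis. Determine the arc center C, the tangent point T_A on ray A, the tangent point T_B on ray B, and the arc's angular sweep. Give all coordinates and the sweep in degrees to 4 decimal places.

bisector direction at 137.9827° = (-0.742942,0.669356)
center distance |VC| = r/sin(θ/2) = 19.522702/sin(67.8105°) = 21.084209
C = V + |VC|·bis = (-24.3291,38.7008)
T_A = V + ((C−V)·d_A)·d_A = V + 7.9629·d_A = (-5.9638,32.0788)
T_B = V + ((C−V)·d_B)·d_B = V + 7.9629·d_B = (-15.8343,21.1231)
sweep = 180° − θ = 44.3791°

center=(-24.3291,38.7008) T_A=(-5.9638,32.0788) T_B=(-15.8343,21.1231) sweep=44.3791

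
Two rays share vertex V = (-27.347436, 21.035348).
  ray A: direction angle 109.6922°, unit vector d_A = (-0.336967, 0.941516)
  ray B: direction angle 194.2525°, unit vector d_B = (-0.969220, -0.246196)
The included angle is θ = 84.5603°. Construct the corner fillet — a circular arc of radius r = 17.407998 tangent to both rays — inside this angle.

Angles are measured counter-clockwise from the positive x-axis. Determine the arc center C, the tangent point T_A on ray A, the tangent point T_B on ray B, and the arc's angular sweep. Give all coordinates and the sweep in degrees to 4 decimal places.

center=(-50.1884,33.1942) T_A=(-33.7985,39.0602) T_B=(-45.9026,16.3221) sweep=95.4397

bisector direction at 151.9724° = (-0.882721,0.469898)
center distance |VC| = r/sin(θ/2) = 17.407998/sin(42.2801°) = 25.875640
C = V + |VC|·bis = (-50.1884,33.1942)
T_A = V + ((C−V)·d_A)·d_A = V + 19.1445·d_A = (-33.7985,39.0602)
T_B = V + ((C−V)·d_B)·d_B = V + 19.1445·d_B = (-45.9026,16.3221)
sweep = 180° − θ = 95.4397°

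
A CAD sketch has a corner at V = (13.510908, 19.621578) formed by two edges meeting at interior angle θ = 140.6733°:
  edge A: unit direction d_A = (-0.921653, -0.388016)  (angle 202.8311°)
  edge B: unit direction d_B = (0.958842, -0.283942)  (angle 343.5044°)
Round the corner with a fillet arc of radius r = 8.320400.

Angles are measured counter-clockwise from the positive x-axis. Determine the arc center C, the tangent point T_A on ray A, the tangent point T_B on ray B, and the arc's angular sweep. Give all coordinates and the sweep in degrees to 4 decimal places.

center=(13.9992,10.7994) T_A=(10.7707,18.4680) T_B=(16.3617,18.7774) sweep=39.3267

bisector direction at 273.1678° = (0.055260,-0.998472)
center distance |VC| = r/sin(θ/2) = 8.320400/sin(70.3367°) = 8.835642
C = V + |VC|·bis = (13.9992,10.7994)
T_A = V + ((C−V)·d_A)·d_A = V + 2.9731·d_A = (10.7707,18.4680)
T_B = V + ((C−V)·d_B)·d_B = V + 2.9731·d_B = (16.3617,18.7774)
sweep = 180° − θ = 39.3267°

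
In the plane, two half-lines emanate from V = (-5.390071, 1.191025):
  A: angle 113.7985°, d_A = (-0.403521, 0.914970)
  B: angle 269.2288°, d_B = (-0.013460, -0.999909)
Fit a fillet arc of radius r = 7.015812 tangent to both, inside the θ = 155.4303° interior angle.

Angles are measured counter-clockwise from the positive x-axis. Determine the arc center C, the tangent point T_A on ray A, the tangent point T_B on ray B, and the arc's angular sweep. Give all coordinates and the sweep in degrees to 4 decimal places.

center=(-12.4258,-0.2422) T_A=(-6.0066,2.5889) T_B=(-5.4106,-0.3366) sweep=24.5697

bisector direction at 191.5137° = (-0.979877,-0.199601)
center distance |VC| = r/sin(θ/2) = 7.015812/sin(77.7151°) = 7.180226
C = V + |VC|·bis = (-12.4258,-0.2422)
T_A = V + ((C−V)·d_A)·d_A = V + 1.5278·d_A = (-6.0066,2.5889)
T_B = V + ((C−V)·d_B)·d_B = V + 1.5278·d_B = (-5.4106,-0.3366)
sweep = 180° − θ = 24.5697°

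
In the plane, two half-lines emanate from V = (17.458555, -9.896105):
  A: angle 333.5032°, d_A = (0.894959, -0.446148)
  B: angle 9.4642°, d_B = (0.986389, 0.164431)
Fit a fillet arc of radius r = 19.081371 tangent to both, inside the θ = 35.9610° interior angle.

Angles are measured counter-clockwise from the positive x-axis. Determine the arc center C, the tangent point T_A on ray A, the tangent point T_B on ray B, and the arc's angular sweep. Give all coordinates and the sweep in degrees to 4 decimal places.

bisector direction at 351.4837° = (0.988974,-0.148091)
center distance |VC| = r/sin(θ/2) = 19.081371/sin(17.9805°) = 61.813364
C = V + |VC|·bis = (78.5904,-19.0501)
T_A = V + ((C−V)·d_A)·d_A = V + 58.7945·d_A = (70.0772,-36.1271)
T_B = V + ((C−V)·d_B)·d_B = V + 58.7945·d_B = (75.4528,-0.2284)
sweep = 180° − θ = 144.0390°

center=(78.5904,-19.0501) T_A=(70.0772,-36.1271) T_B=(75.4528,-0.2284) sweep=144.0390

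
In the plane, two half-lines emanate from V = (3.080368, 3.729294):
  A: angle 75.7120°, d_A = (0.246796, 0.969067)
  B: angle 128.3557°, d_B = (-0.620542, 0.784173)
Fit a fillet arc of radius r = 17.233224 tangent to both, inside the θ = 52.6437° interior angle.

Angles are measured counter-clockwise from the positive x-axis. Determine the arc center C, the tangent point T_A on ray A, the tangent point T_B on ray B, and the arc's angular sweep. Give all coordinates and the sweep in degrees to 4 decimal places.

bisector direction at 102.0339° = (-0.208490,0.978025)
center distance |VC| = r/sin(θ/2) = 17.233224/sin(26.3219°) = 38.864947
C = V + |VC|·bis = (-5.0226,41.7402)
T_A = V + ((C−V)·d_A)·d_A = V + 34.8353·d_A = (11.6776,37.4871)
T_B = V + ((C−V)·d_B)·d_B = V + 34.8353·d_B = (-18.5364,31.0462)
sweep = 180° − θ = 127.3563°

center=(-5.0226,41.7402) T_A=(11.6776,37.4871) T_B=(-18.5364,31.0462) sweep=127.3563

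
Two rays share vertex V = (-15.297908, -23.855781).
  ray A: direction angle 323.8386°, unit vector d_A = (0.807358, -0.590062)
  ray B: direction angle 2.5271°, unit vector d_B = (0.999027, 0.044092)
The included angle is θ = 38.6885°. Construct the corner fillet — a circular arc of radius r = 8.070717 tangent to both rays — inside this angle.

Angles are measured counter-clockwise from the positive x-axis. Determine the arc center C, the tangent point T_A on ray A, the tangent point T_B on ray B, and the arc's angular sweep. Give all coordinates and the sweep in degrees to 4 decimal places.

bisector direction at 343.1828° = (0.957233,-0.289318)
center distance |VC| = r/sin(θ/2) = 8.070717/sin(19.3442°) = 24.364929
C = V + |VC|·bis = (8.0250,-30.9050)
T_A = V + ((C−V)·d_A)·d_A = V + 22.9894·d_A = (3.2628,-37.4210)
T_B = V + ((C−V)·d_B)·d_B = V + 22.9894·d_B = (7.6692,-22.8421)
sweep = 180° − θ = 141.3115°

center=(8.0250,-30.9050) T_A=(3.2628,-37.4210) T_B=(7.6692,-22.8421) sweep=141.3115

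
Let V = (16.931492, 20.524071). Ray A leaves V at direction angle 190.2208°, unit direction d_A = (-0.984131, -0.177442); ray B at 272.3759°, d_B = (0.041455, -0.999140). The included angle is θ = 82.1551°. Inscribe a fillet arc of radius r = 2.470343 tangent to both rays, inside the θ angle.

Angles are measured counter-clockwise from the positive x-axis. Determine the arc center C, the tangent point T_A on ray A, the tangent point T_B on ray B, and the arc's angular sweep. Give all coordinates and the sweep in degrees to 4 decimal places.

bisector direction at 231.2983° = (-0.625265,-0.780412)
center distance |VC| = r/sin(θ/2) = 2.470343/sin(41.0776°) = 3.759578
C = V + |VC|·bis = (14.5808,17.5900)
T_A = V + ((C−V)·d_A)·d_A = V + 2.8340·d_A = (14.1424,20.0212)
T_B = V + ((C−V)·d_B)·d_B = V + 2.8340·d_B = (17.0490,17.6925)
sweep = 180° − θ = 97.8449°

center=(14.5808,17.5900) T_A=(14.1424,20.0212) T_B=(17.0490,17.6925) sweep=97.8449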